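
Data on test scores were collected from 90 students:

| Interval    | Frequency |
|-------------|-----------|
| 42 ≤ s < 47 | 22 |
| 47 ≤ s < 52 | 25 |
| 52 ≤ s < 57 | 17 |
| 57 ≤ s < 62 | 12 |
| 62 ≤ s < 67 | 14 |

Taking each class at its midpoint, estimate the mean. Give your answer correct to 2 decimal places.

Midpoints: 44.5, 49.5, 54.5, 59.5, 64.5
Σfm = 22×44.5 + 25×49.5 + 17×54.5 + 12×59.5 + 14×64.5 = 4760
n = Σf = 90
Mean = 4760 / 90 = 52.8889

52.89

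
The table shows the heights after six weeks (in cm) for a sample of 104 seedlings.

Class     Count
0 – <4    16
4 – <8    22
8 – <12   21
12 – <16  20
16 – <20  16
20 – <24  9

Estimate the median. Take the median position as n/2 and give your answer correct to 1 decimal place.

Cumulative frequencies: 16, 38, 59, 79, 95, 104
n = 104; position = n/2 = 52.
This falls in the class 8 – <12: L = 8, F = 38, f = 21, h = 4.
Median ≈ 8 + ((52 − 38) / 21) × 4 = 10.6667

10.7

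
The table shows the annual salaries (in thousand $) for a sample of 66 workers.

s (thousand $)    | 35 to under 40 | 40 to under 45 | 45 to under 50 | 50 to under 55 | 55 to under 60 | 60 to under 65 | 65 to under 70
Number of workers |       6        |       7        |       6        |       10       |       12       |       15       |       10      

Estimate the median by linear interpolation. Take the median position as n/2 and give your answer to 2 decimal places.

56.67

Cumulative frequencies: 6, 13, 19, 29, 41, 56, 66
n = 66; position = n/2 = 33.
This falls in the class 55 to under 60: L = 55, F = 29, f = 12, h = 5.
Median ≈ 55 + ((33 − 29) / 12) × 5 = 56.6667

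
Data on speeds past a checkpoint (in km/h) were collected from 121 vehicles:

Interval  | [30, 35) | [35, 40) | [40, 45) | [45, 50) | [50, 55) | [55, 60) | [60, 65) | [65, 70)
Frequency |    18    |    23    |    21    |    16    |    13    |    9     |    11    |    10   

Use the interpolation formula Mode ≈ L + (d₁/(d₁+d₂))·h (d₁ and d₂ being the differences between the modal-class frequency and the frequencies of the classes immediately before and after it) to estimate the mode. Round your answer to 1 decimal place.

38.6

Modal class: [35, 40) (highest frequency 23).
d₁ = 23 − 18 = 5, d₂ = 23 − 21 = 2
Mode ≈ 35 + (5/(5+2)) × 5 = 35 + 3.5714 = 38.5714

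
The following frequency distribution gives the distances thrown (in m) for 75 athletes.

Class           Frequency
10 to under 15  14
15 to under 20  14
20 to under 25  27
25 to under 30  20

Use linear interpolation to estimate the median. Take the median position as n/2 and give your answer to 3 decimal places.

21.759

Cumulative frequencies: 14, 28, 55, 75
n = 75; position = n/2 = 37.5.
This falls in the class 20 to under 25: L = 20, F = 28, f = 27, h = 5.
Median ≈ 20 + ((37.5 − 28) / 27) × 5 = 21.7593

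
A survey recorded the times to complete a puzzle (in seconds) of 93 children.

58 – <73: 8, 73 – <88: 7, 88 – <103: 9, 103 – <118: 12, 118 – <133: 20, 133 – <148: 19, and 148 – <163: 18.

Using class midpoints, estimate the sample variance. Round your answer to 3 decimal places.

Midpoints: 65.5, 80.5, 95.5, 110.5, 125.5, 140.5, 155.5
n = 93, Σfm = 11251.5, mean = 120.9839
Σfm² = 1433603.25
Σf(m − x̄)² = Σfm² − (Σfm)²/n = 1433603.25 − 11251.5²/93 = 72353.2258
Sample variance = 72353.2258 / 92 = 786.4481

786.448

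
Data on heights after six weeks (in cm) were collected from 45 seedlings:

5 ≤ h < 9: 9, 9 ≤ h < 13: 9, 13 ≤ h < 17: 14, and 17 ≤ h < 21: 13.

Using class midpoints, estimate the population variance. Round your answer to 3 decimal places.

19.074

Midpoints: 7, 11, 15, 19
n = 45, Σfm = 619, mean = 13.7556
Σfm² = 9373
Σf(m − x̄)² = Σfm² − (Σfm)²/n = 9373 − 619²/45 = 858.3111
Population variance = 858.3111 / 45 = 19.0736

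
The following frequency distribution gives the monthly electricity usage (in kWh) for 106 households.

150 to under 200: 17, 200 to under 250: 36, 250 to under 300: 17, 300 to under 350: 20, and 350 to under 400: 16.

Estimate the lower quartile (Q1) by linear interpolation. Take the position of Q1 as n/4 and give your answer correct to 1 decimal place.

213.2

Cumulative frequencies: 17, 53, 70, 90, 106
n = 106; position = n/4 = 26.5.
This falls in the class 200 to under 250: L = 200, F = 17, f = 36, h = 50.
Lower quartile ≈ 200 + ((26.5 − 17) / 36) × 50 = 213.1944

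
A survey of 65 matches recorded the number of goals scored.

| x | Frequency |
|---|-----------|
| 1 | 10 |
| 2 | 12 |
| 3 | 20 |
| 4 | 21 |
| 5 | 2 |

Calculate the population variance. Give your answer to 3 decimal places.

Values: 1, 2, 3, 4, 5
n = 65, Σfx = 188, mean = 2.8923
Σfx² = 624
Σf(x − x̄)² = Σfx² − (Σfx)²/n = 624 − 188²/65 = 80.2462
Population variance = 80.2462 / 65 = 1.2346

1.235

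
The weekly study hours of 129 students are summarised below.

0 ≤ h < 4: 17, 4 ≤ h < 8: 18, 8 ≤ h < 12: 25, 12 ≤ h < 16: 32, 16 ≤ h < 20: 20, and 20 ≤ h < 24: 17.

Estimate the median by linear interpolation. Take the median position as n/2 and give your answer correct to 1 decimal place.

12.6

Cumulative frequencies: 17, 35, 60, 92, 112, 129
n = 129; position = n/2 = 64.5.
This falls in the class 12 ≤ h < 16: L = 12, F = 60, f = 32, h = 4.
Median ≈ 12 + ((64.5 − 60) / 32) × 4 = 12.5625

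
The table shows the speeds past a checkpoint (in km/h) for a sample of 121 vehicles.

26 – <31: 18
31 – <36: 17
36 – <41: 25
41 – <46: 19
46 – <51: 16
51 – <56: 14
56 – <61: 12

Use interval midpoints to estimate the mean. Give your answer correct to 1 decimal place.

42.1

Midpoints: 28.5, 33.5, 38.5, 43.5, 48.5, 53.5, 58.5
Σfm = 18×28.5 + 17×33.5 + 25×38.5 + 19×43.5 + 16×48.5 + 14×53.5 + 12×58.5 = 5098.5
n = Σf = 121
Mean = 5098.5 / 121 = 42.1364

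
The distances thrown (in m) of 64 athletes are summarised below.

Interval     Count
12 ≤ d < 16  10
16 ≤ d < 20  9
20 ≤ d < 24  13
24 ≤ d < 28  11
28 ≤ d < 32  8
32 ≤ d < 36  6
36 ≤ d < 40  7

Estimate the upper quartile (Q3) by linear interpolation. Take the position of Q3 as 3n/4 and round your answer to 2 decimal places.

Cumulative frequencies: 10, 19, 32, 43, 51, 57, 64
n = 64; position = 3n/4 = 48.
This falls in the class 28 ≤ d < 32: L = 28, F = 43, f = 8, h = 4.
Upper quartile ≈ 28 + ((48 − 43) / 8) × 4 = 30.5000

30.50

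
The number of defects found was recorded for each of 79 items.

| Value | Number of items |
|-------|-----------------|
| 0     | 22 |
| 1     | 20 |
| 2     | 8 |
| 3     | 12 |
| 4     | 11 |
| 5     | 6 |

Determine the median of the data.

1

Cumulative frequencies: 22, 42, 50, 62, 73, 79
n = 79, so the median is the value in position (n+1)/2 = 40.
Position 40 falls at value 1.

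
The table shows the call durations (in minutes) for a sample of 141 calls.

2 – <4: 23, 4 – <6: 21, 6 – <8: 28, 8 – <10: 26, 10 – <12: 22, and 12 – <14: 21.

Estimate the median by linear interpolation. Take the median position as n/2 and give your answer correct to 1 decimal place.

7.9

Cumulative frequencies: 23, 44, 72, 98, 120, 141
n = 141; position = n/2 = 70.5.
This falls in the class 6 – <8: L = 6, F = 44, f = 28, h = 2.
Median ≈ 6 + ((70.5 − 44) / 28) × 2 = 7.8929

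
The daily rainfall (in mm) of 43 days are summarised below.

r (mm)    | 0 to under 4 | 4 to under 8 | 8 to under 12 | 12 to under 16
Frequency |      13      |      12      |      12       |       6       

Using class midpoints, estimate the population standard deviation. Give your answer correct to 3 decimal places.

4.146

Midpoints: 2, 6, 10, 14
n = 43, Σfm = 302, mean = 7.0233
Σfm² = 2860
Σf(m − x̄)² = Σfm² − (Σfm)²/n = 2860 − 302²/43 = 738.9767
Population variance = 738.9767 / 43 = 17.1855
Standard deviation = √17.1855 = 4.1455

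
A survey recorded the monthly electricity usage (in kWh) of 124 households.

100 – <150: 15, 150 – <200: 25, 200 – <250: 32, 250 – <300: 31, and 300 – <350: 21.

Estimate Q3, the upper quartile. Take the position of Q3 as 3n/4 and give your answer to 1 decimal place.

283.9

Cumulative frequencies: 15, 40, 72, 103, 124
n = 124; position = 3n/4 = 93.
This falls in the class 250 – <300: L = 250, F = 72, f = 31, h = 50.
Upper quartile ≈ 250 + ((93 − 72) / 31) × 50 = 283.8710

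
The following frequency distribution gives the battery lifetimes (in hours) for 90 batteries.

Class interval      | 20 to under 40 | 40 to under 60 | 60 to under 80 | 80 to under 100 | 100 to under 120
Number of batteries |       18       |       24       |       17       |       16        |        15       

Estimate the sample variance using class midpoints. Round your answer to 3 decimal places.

763.246

Midpoints: 30, 50, 70, 90, 110
n = 90, Σfm = 6020, mean = 66.8889
Σfm² = 470600
Σf(m − x̄)² = Σfm² − (Σfm)²/n = 470600 − 6020²/90 = 67928.8889
Sample variance = 67928.8889 / 89 = 763.2459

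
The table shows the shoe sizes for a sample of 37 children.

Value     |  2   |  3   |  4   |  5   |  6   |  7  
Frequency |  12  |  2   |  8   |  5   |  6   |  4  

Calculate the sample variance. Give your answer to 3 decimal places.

3.188

Values: 2, 3, 4, 5, 6, 7
n = 37, Σfx = 151, mean = 4.0811
Σfx² = 731
Σf(x − x̄)² = Σfx² − (Σfx)²/n = 731 − 151²/37 = 114.7568
Sample variance = 114.7568 / 36 = 3.1877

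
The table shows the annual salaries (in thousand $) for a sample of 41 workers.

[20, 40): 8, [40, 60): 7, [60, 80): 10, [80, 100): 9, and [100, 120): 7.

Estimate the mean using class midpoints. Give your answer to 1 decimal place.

Midpoints: 30, 50, 70, 90, 110
Σfm = 8×30 + 7×50 + 10×70 + 9×90 + 7×110 = 2870
n = Σf = 41
Mean = 2870 / 41 = 70.0000

70.0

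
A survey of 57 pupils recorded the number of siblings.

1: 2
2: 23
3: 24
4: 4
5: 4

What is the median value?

3

Cumulative frequencies: 2, 25, 49, 53, 57
n = 57, so the median is the value in position (n+1)/2 = 29.
Position 29 falls at value 3.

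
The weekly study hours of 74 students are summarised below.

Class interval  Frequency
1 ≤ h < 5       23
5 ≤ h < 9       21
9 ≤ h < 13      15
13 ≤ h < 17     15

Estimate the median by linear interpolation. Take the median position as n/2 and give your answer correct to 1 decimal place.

Cumulative frequencies: 23, 44, 59, 74
n = 74; position = n/2 = 37.
This falls in the class 5 ≤ h < 9: L = 5, F = 23, f = 21, h = 4.
Median ≈ 5 + ((37 − 23) / 21) × 4 = 7.6667

7.7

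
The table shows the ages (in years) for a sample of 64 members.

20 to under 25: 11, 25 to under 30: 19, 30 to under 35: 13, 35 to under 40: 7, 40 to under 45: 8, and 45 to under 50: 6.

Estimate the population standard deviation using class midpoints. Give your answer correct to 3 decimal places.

Midpoints: 22.5, 27.5, 32.5, 37.5, 42.5, 47.5
n = 64, Σfm = 2080, mean = 32.5000
Σfm² = 71500
Σf(m − x̄)² = Σfm² − (Σfm)²/n = 71500 − 2080²/64 = 3900.0000
Population variance = 3900.0000 / 64 = 60.9375
Standard deviation = √60.9375 = 7.8062

7.806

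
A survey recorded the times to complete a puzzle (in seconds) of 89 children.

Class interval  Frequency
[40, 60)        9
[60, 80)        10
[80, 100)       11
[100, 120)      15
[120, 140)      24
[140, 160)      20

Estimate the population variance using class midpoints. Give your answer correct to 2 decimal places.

1058.86

Midpoints: 50, 70, 90, 110, 130, 150
n = 89, Σfm = 9910, mean = 111.3483
Σfm² = 1197700
Σf(m − x̄)² = Σfm² − (Σfm)²/n = 1197700 − 9910²/89 = 94238.2022
Population variance = 94238.2022 / 89 = 1058.8562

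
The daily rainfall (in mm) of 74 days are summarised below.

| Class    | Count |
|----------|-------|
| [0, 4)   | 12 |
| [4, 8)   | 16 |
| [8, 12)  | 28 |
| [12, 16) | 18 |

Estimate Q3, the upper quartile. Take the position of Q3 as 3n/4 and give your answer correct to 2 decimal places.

Cumulative frequencies: 12, 28, 56, 74
n = 74; position = 3n/4 = 55.5.
This falls in the class [8, 12): L = 8, F = 28, f = 28, h = 4.
Upper quartile ≈ 8 + ((55.5 − 28) / 28) × 4 = 11.9286

11.93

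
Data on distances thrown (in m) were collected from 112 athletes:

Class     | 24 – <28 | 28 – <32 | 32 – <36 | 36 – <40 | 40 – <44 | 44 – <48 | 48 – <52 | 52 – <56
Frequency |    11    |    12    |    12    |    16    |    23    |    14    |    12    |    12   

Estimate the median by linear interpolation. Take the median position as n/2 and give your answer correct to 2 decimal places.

40.87

Cumulative frequencies: 11, 23, 35, 51, 74, 88, 100, 112
n = 112; position = n/2 = 56.
This falls in the class 40 – <44: L = 40, F = 51, f = 23, h = 4.
Median ≈ 40 + ((56 − 51) / 23) × 4 = 40.8696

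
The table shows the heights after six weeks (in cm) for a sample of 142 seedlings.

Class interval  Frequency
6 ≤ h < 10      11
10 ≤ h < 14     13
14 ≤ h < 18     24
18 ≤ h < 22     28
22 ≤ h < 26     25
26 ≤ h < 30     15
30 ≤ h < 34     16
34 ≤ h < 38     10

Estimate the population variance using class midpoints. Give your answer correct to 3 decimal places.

Midpoints: 8, 12, 16, 20, 24, 28, 32, 36
n = 142, Σfm = 3080, mean = 21.6901
Σfm² = 75424
Σf(m − x̄)² = Σfm² − (Σfm)²/n = 75424 − 3080²/142 = 8618.3662
Population variance = 8618.3662 / 142 = 60.6927

60.693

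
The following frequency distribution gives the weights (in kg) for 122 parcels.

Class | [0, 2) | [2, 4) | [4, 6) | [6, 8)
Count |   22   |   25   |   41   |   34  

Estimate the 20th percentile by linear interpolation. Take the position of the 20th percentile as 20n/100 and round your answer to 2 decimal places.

Cumulative frequencies: 22, 47, 88, 122
n = 122; position = 20n/100 = 24.4.
This falls in the class [2, 4): L = 2, F = 22, f = 25, h = 2.
20th percentile ≈ 2 + ((24.4 − 22) / 25) × 2 = 2.1920

2.19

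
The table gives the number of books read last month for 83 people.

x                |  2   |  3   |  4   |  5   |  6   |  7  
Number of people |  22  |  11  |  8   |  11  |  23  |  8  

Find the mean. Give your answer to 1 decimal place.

Values: 2, 3, 4, 5, 6, 7
Σfx = 22×2 + 11×3 + 8×4 + 11×5 + 23×6 + 8×7 = 358
n = Σf = 83
Mean = 358 / 83 = 4.3133

4.3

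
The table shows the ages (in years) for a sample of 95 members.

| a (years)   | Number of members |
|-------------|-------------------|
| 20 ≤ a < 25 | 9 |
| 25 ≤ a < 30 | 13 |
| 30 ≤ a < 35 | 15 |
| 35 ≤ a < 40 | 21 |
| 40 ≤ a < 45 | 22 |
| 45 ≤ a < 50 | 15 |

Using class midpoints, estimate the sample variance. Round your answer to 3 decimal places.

60.454

Midpoints: 22.5, 27.5, 32.5, 37.5, 42.5, 47.5
n = 95, Σfm = 3482.5, mean = 36.6579
Σfm² = 133343.75
Σf(m − x̄)² = Σfm² − (Σfm)²/n = 133343.75 − 3482.5²/95 = 5682.6316
Sample variance = 5682.6316 / 94 = 60.4535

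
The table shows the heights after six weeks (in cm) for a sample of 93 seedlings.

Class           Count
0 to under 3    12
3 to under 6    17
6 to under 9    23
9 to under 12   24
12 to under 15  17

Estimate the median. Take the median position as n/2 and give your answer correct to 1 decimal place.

Cumulative frequencies: 12, 29, 52, 76, 93
n = 93; position = n/2 = 46.5.
This falls in the class 6 to under 9: L = 6, F = 29, f = 23, h = 3.
Median ≈ 6 + ((46.5 − 29) / 23) × 3 = 8.2826

8.3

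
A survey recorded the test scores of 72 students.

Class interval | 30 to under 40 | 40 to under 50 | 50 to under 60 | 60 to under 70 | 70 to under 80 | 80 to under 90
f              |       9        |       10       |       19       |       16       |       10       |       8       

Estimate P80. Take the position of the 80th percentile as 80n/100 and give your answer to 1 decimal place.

73.6

Cumulative frequencies: 9, 19, 38, 54, 64, 72
n = 72; position = 80n/100 = 57.6.
This falls in the class 70 to under 80: L = 70, F = 54, f = 10, h = 10.
80th percentile ≈ 70 + ((57.6 − 54) / 10) × 10 = 73.6000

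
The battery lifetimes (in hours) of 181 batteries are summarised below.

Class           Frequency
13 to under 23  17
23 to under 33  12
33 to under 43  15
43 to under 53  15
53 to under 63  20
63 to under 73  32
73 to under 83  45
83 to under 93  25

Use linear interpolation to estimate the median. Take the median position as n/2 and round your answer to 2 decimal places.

66.59

Cumulative frequencies: 17, 29, 44, 59, 79, 111, 156, 181
n = 181; position = n/2 = 90.5.
This falls in the class 63 to under 73: L = 63, F = 79, f = 32, h = 10.
Median ≈ 63 + ((90.5 − 79) / 32) × 10 = 66.5938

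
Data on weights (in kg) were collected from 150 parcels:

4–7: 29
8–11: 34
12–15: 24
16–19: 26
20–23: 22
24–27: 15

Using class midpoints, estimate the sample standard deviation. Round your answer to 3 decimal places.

6.517

Midpoints: 5.5, 9.5, 13.5, 17.5, 21.5, 25.5
n = 150, Σfm = 2117, mean = 14.1133
Σfm² = 36205.5
Σf(m − x̄)² = Σfm² − (Σfm)²/n = 36205.5 − 2117²/150 = 6327.5733
Sample variance = 6327.5733 / 149 = 42.4669
Standard deviation = √42.4669 = 6.5167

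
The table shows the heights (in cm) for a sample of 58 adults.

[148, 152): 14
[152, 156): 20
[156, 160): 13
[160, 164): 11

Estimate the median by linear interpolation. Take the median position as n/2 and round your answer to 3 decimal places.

155.000

Cumulative frequencies: 14, 34, 47, 58
n = 58; position = n/2 = 29.
This falls in the class [152, 156): L = 152, F = 14, f = 20, h = 4.
Median ≈ 152 + ((29 − 14) / 20) × 4 = 155.0000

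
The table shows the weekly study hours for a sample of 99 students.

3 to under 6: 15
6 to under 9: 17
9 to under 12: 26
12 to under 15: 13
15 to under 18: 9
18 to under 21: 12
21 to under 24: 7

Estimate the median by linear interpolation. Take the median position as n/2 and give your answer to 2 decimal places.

11.02

Cumulative frequencies: 15, 32, 58, 71, 80, 92, 99
n = 99; position = n/2 = 49.5.
This falls in the class 9 to under 12: L = 9, F = 32, f = 26, h = 3.
Median ≈ 9 + ((49.5 − 32) / 26) × 3 = 11.0192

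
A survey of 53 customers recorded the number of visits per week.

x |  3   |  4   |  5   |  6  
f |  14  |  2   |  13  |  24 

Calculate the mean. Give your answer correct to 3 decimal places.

4.887

Values: 3, 4, 5, 6
Σfx = 14×3 + 2×4 + 13×5 + 24×6 = 259
n = Σf = 53
Mean = 259 / 53 = 4.8868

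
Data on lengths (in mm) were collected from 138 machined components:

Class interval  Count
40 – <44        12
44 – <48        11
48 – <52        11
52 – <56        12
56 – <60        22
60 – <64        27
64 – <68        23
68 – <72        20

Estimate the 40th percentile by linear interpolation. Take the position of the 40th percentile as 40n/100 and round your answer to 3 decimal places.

Cumulative frequencies: 12, 23, 34, 46, 68, 95, 118, 138
n = 138; position = 40n/100 = 55.2.
This falls in the class 56 – <60: L = 56, F = 46, f = 22, h = 4.
40th percentile ≈ 56 + ((55.2 − 46) / 22) × 4 = 57.6727

57.673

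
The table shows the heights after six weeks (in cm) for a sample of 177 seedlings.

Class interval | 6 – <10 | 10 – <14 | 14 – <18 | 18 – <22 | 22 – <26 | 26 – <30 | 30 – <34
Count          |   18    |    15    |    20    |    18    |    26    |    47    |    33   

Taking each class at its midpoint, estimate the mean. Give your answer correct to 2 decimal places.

Midpoints: 8, 12, 16, 20, 24, 28, 32
Σfm = 18×8 + 15×12 + 20×16 + 18×20 + 26×24 + 47×28 + 33×32 = 4000
n = Σf = 177
Mean = 4000 / 177 = 22.5989

22.60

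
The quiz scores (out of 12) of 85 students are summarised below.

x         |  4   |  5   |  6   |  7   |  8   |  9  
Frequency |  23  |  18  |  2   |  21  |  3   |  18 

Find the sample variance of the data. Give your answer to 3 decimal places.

3.590

Values: 4, 5, 6, 7, 8, 9
n = 85, Σfx = 527, mean = 6.2000
Σfx² = 3569
Σf(x − x̄)² = Σfx² − (Σfx)²/n = 3569 − 527²/85 = 301.6000
Sample variance = 301.6000 / 84 = 3.5905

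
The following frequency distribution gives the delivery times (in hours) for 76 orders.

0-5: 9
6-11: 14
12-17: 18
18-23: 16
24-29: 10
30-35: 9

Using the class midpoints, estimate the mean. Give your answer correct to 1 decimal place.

16.9

Midpoints: 2.5, 8.5, 14.5, 20.5, 26.5, 32.5
Σfm = 9×2.5 + 14×8.5 + 18×14.5 + 16×20.5 + 10×26.5 + 9×32.5 = 1288
n = Σf = 76
Mean = 1288 / 76 = 16.9474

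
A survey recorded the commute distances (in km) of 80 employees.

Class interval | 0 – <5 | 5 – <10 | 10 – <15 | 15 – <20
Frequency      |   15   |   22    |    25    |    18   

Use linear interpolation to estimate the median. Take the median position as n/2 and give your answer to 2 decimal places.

10.60

Cumulative frequencies: 15, 37, 62, 80
n = 80; position = n/2 = 40.
This falls in the class 10 – <15: L = 10, F = 37, f = 25, h = 5.
Median ≈ 10 + ((40 − 37) / 25) × 5 = 10.6000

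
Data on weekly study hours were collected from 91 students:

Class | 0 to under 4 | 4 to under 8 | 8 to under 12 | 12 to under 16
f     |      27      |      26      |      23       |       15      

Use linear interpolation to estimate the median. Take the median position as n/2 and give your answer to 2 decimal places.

6.85

Cumulative frequencies: 27, 53, 76, 91
n = 91; position = n/2 = 45.5.
This falls in the class 4 to under 8: L = 4, F = 27, f = 26, h = 4.
Median ≈ 4 + ((45.5 − 27) / 26) × 4 = 6.8462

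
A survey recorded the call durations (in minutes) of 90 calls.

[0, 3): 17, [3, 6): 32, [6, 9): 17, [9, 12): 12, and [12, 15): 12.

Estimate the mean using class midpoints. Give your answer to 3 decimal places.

6.500

Midpoints: 1.5, 4.5, 7.5, 10.5, 13.5
Σfm = 17×1.5 + 32×4.5 + 17×7.5 + 12×10.5 + 12×13.5 = 585
n = Σf = 90
Mean = 585 / 90 = 6.5000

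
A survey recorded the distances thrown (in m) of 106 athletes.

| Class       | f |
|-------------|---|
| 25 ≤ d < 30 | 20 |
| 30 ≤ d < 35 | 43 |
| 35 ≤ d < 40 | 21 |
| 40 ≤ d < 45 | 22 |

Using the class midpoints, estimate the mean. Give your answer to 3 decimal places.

34.623

Midpoints: 27.5, 32.5, 37.5, 42.5
Σfm = 20×27.5 + 43×32.5 + 21×37.5 + 22×42.5 = 3670
n = Σf = 106
Mean = 3670 / 106 = 34.6226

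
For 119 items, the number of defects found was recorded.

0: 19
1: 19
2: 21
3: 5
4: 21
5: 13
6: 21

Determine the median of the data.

Cumulative frequencies: 19, 38, 59, 64, 85, 98, 119
n = 119, so the median is the value in position (n+1)/2 = 60.
Position 60 falls at value 3.

3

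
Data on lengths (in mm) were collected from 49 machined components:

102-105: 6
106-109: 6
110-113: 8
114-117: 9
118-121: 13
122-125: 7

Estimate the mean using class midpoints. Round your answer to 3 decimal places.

Midpoints: 103.5, 107.5, 111.5, 115.5, 119.5, 123.5
Σfm = 6×103.5 + 6×107.5 + 8×111.5 + 9×115.5 + 13×119.5 + 7×123.5 = 5615.5
n = Σf = 49
Mean = 5615.5 / 49 = 114.6020

114.602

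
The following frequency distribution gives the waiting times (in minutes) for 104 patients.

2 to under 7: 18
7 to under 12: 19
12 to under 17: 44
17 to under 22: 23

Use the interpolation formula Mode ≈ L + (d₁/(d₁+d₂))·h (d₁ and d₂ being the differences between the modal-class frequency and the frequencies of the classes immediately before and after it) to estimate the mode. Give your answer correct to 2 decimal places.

Modal class: 12 to under 17 (highest frequency 44).
d₁ = 44 − 19 = 25, d₂ = 44 − 23 = 21
Mode ≈ 12 + (25/(25+21)) × 5 = 12 + 2.7174 = 14.7174

14.72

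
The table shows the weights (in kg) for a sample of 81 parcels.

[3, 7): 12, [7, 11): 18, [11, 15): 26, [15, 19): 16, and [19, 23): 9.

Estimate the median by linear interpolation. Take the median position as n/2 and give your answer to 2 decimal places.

Cumulative frequencies: 12, 30, 56, 72, 81
n = 81; position = n/2 = 40.5.
This falls in the class [11, 15): L = 11, F = 30, f = 26, h = 4.
Median ≈ 11 + ((40.5 − 30) / 26) × 4 = 12.6154

12.62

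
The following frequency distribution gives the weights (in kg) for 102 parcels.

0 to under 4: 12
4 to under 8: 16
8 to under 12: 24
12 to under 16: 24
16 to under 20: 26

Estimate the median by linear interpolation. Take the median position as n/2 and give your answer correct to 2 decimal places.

Cumulative frequencies: 12, 28, 52, 76, 102
n = 102; position = n/2 = 51.
This falls in the class 8 to under 12: L = 8, F = 28, f = 24, h = 4.
Median ≈ 8 + ((51 − 28) / 24) × 4 = 11.8333

11.83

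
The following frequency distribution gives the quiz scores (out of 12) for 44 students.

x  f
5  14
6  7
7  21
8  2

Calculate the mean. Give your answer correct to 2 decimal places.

Values: 5, 6, 7, 8
Σfx = 14×5 + 7×6 + 21×7 + 2×8 = 275
n = Σf = 44
Mean = 275 / 44 = 6.2500

6.25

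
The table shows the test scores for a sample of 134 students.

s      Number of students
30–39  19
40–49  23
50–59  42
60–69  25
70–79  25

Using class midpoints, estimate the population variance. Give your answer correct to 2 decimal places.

166.07

Midpoints: 34.5, 44.5, 54.5, 64.5, 74.5
n = 134, Σfm = 7443, mean = 55.5448
Σfm² = 435673.5
Σf(m − x̄)² = Σfm² − (Σfm)²/n = 435673.5 − 7443²/134 = 22253.7313
Population variance = 22253.7313 / 134 = 166.0726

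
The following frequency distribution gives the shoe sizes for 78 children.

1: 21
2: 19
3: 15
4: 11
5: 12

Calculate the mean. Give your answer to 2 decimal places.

Values: 1, 2, 3, 4, 5
Σfx = 21×1 + 19×2 + 15×3 + 11×4 + 12×5 = 208
n = Σf = 78
Mean = 208 / 78 = 2.6667

2.67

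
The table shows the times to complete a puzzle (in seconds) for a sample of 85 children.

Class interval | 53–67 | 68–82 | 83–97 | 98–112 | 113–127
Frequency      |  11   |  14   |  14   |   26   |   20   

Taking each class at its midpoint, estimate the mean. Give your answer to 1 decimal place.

95.3

Midpoints: 60, 75, 90, 105, 120
Σfm = 11×60 + 14×75 + 14×90 + 26×105 + 20×120 = 8100
n = Σf = 85
Mean = 8100 / 85 = 95.2941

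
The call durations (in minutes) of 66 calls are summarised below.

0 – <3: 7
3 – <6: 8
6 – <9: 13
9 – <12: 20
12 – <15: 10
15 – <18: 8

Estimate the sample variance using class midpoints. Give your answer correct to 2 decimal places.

19.56

Midpoints: 1.5, 4.5, 7.5, 10.5, 13.5, 16.5
n = 66, Σfm = 621, mean = 9.4091
Σfm² = 7114.5
Σf(m − x̄)² = Σfm² − (Σfm)²/n = 7114.5 − 621²/66 = 1271.4545
Sample variance = 1271.4545 / 65 = 19.5608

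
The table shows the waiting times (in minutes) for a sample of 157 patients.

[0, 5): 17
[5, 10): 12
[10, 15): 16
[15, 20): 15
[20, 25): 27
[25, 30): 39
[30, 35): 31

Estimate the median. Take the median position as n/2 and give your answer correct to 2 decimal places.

23.43

Cumulative frequencies: 17, 29, 45, 60, 87, 126, 157
n = 157; position = n/2 = 78.5.
This falls in the class [20, 25): L = 20, F = 60, f = 27, h = 5.
Median ≈ 20 + ((78.5 − 60) / 27) × 5 = 23.4259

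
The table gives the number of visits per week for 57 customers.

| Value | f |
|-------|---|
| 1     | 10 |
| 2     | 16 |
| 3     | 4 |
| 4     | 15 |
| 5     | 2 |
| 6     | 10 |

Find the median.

3

Cumulative frequencies: 10, 26, 30, 45, 47, 57
n = 57, so the median is the value in position (n+1)/2 = 29.
Position 29 falls at value 3.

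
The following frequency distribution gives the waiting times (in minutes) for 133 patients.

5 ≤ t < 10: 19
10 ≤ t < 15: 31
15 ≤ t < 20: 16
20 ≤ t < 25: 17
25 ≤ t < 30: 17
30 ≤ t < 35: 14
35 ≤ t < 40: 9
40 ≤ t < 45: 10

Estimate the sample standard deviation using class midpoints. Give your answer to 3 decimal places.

Midpoints: 7.5, 12.5, 17.5, 22.5, 27.5, 32.5, 37.5, 42.5
n = 133, Σfm = 2877.5, mean = 21.6353
Σfm² = 77781.25
Σf(m − x̄)² = Σfm² − (Σfm)²/n = 77781.25 − 2877.5²/133 = 15525.5639
Sample variance = 15525.5639 / 132 = 117.6179
Standard deviation = √117.6179 = 10.8452

10.845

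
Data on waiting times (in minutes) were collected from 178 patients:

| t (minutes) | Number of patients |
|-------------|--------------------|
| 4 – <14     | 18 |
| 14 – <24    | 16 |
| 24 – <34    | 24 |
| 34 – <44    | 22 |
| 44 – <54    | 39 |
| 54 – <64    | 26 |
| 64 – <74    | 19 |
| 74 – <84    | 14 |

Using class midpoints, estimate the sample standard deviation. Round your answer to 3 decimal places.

20.424

Midpoints: 9, 19, 29, 39, 49, 59, 69, 79
n = 178, Σfm = 7882, mean = 44.2809
Σfm² = 422858
Σf(m − x̄)² = Σfm² − (Σfm)²/n = 422858 − 7882²/178 = 73835.9551
Sample variance = 73835.9551 / 177 = 417.1523
Standard deviation = √417.1523 = 20.4243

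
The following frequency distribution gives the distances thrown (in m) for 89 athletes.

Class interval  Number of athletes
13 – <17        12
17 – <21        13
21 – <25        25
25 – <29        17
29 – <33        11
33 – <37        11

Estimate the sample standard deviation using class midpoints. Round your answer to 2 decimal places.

6.14

Midpoints: 15, 19, 23, 27, 31, 35
n = 89, Σfm = 2187, mean = 24.5730
Σfm² = 57057
Σf(m − x̄)² = Σfm² − (Σfm)²/n = 57057 − 2187²/89 = 3315.7753
Sample variance = 3315.7753 / 88 = 37.6793
Standard deviation = √37.6793 = 6.1383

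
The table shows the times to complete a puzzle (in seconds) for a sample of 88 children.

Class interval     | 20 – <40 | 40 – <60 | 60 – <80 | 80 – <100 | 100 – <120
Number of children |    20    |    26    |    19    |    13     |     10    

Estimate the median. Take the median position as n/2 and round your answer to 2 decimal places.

Cumulative frequencies: 20, 46, 65, 78, 88
n = 88; position = n/2 = 44.
This falls in the class 40 – <60: L = 40, F = 20, f = 26, h = 20.
Median ≈ 40 + ((44 − 20) / 26) × 20 = 58.4615

58.46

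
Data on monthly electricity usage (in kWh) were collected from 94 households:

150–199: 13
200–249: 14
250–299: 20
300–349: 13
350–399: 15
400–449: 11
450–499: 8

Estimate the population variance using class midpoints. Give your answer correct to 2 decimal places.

Midpoints: 174.5, 224.5, 274.5, 324.5, 374.5, 424.5, 474.5
n = 94, Σfm = 29203, mean = 310.6702
Σfm² = 9864523.5
Σf(m − x̄)² = Σfm² − (Σfm)²/n = 9864523.5 − 29203²/94 = 792021.2766
Population variance = 792021.2766 / 94 = 8425.7583

8425.76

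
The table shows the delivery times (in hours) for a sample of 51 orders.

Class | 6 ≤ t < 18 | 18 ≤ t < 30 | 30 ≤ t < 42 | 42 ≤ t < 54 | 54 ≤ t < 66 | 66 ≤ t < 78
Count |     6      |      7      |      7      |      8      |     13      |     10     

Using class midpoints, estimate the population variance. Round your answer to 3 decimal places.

398.948

Midpoints: 12, 24, 36, 48, 60, 72
n = 51, Σfm = 2376, mean = 46.5882
Σfm² = 131040
Σf(m − x̄)² = Σfm² − (Σfm)²/n = 131040 − 2376²/51 = 20346.3529
Population variance = 20346.3529 / 51 = 398.9481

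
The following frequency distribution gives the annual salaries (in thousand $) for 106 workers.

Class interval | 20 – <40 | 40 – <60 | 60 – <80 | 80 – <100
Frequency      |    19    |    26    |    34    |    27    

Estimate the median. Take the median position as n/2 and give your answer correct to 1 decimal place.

64.7

Cumulative frequencies: 19, 45, 79, 106
n = 106; position = n/2 = 53.
This falls in the class 60 – <80: L = 60, F = 45, f = 34, h = 20.
Median ≈ 60 + ((53 − 45) / 34) × 20 = 64.7059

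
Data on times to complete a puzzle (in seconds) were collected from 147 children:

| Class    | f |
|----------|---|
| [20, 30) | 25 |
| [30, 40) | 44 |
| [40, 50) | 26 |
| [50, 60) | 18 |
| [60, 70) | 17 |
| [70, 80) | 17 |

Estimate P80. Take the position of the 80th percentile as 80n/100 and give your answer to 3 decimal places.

Cumulative frequencies: 25, 69, 95, 113, 130, 147
n = 147; position = 80n/100 = 117.6.
This falls in the class [60, 70): L = 60, F = 113, f = 17, h = 10.
80th percentile ≈ 60 + ((117.6 − 113) / 17) × 10 = 62.7059

62.706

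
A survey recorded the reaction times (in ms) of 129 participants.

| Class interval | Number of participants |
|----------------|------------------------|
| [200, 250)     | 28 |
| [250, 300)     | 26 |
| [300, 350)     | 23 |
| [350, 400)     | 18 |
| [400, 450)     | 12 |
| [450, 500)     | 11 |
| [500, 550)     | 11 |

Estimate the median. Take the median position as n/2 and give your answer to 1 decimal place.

322.8

Cumulative frequencies: 28, 54, 77, 95, 107, 118, 129
n = 129; position = n/2 = 64.5.
This falls in the class [300, 350): L = 300, F = 54, f = 23, h = 50.
Median ≈ 300 + ((64.5 − 54) / 23) × 50 = 322.8261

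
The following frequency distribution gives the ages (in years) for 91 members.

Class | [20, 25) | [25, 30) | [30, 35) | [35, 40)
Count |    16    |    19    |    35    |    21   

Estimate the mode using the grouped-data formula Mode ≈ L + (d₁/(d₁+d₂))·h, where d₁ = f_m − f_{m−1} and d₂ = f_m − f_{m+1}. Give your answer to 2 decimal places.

Modal class: [30, 35) (highest frequency 35).
d₁ = 35 − 19 = 16, d₂ = 35 − 21 = 14
Mode ≈ 30 + (16/(16+14)) × 5 = 30 + 2.6667 = 32.6667

32.67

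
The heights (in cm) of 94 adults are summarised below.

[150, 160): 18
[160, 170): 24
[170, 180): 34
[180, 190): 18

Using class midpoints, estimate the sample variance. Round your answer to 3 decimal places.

Midpoints: 155, 165, 175, 185
n = 94, Σfm = 16030, mean = 170.5319
Σfm² = 2743150
Σf(m − x̄)² = Σfm² − (Σfm)²/n = 2743150 − 16030²/94 = 9523.4043
Sample variance = 9523.4043 / 93 = 102.4022

102.402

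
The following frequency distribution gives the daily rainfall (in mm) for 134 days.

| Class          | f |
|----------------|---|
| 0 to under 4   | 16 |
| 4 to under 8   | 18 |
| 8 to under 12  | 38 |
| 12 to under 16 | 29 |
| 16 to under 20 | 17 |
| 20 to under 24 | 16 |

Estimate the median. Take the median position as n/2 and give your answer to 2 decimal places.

Cumulative frequencies: 16, 34, 72, 101, 118, 134
n = 134; position = n/2 = 67.
This falls in the class 8 to under 12: L = 8, F = 34, f = 38, h = 4.
Median ≈ 8 + ((67 − 34) / 38) × 4 = 11.4737

11.47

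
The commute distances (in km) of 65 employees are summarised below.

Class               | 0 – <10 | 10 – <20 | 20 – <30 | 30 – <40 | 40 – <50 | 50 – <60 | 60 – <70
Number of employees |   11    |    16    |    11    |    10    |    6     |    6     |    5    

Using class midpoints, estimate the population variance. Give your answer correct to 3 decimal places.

Midpoints: 5, 15, 25, 35, 45, 55, 65
n = 65, Σfm = 1845, mean = 28.3846
Σfm² = 74425
Σf(m − x̄)² = Σfm² − (Σfm)²/n = 74425 − 1845²/65 = 22055.3846
Population variance = 22055.3846 / 65 = 339.3136

339.314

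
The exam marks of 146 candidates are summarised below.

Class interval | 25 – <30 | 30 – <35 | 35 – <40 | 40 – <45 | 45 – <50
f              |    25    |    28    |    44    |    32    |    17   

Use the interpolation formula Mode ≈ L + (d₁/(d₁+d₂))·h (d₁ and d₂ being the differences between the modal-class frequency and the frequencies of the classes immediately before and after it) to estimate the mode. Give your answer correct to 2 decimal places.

37.86

Modal class: 35 – <40 (highest frequency 44).
d₁ = 44 − 28 = 16, d₂ = 44 − 32 = 12
Mode ≈ 35 + (16/(16+12)) × 5 = 35 + 2.8571 = 37.8571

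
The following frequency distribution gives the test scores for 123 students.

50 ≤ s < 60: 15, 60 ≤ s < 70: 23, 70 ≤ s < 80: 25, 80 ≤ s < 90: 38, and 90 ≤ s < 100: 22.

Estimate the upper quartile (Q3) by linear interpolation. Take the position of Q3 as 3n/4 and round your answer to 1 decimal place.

87.7

Cumulative frequencies: 15, 38, 63, 101, 123
n = 123; position = 3n/4 = 92.25.
This falls in the class 80 ≤ s < 90: L = 80, F = 63, f = 38, h = 10.
Upper quartile ≈ 80 + ((92.25 − 63) / 38) × 10 = 87.6974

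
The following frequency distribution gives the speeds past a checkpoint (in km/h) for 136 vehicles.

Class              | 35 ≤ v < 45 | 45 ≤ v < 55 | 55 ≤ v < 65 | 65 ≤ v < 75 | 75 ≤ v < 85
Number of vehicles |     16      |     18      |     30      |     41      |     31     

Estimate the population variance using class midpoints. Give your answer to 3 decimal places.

Midpoints: 40, 50, 60, 70, 80
n = 136, Σfm = 8690, mean = 63.8971
Σfm² = 577900
Σf(m − x̄)² = Σfm² − (Σfm)²/n = 577900 − 8690²/136 = 22634.5588
Population variance = 22634.5588 / 136 = 166.4306

166.431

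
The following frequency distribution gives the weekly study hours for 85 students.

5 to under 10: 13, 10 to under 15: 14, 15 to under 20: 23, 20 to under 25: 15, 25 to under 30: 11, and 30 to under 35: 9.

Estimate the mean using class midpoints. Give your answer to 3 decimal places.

18.912

Midpoints: 7.5, 12.5, 17.5, 22.5, 27.5, 32.5
Σfm = 13×7.5 + 14×12.5 + 23×17.5 + 15×22.5 + 11×27.5 + 9×32.5 = 1607.5
n = Σf = 85
Mean = 1607.5 / 85 = 18.9118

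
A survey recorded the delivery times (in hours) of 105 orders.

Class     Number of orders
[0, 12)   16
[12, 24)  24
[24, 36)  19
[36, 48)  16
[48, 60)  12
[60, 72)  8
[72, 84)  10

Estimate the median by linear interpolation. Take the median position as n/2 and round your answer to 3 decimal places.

31.895

Cumulative frequencies: 16, 40, 59, 75, 87, 95, 105
n = 105; position = n/2 = 52.5.
This falls in the class [24, 36): L = 24, F = 40, f = 19, h = 12.
Median ≈ 24 + ((52.5 − 40) / 19) × 12 = 31.8947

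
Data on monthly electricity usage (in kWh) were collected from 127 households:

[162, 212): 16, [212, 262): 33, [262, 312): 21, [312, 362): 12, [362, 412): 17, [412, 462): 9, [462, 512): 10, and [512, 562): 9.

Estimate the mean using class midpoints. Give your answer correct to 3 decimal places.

323.614

Midpoints: 187, 237, 287, 337, 387, 437, 487, 537
Σfm = 16×187 + 33×237 + 21×287 + 12×337 + 17×387 + 9×437 + 10×487 + 9×537 = 41099
n = Σf = 127
Mean = 41099 / 127 = 323.6142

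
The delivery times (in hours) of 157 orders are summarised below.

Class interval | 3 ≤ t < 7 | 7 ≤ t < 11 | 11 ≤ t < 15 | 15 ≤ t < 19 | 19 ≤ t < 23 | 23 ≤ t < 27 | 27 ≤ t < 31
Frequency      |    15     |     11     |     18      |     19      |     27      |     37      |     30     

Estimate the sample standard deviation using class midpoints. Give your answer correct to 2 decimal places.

7.65

Midpoints: 5, 9, 13, 17, 21, 25, 29
n = 157, Σfm = 3093, mean = 19.7006
Σfm² = 70061
Σf(m − x̄)² = Σfm² − (Σfm)²/n = 70061 − 3093²/157 = 9126.9299
Sample variance = 9126.9299 / 156 = 58.5060
Standard deviation = √58.5060 = 7.6489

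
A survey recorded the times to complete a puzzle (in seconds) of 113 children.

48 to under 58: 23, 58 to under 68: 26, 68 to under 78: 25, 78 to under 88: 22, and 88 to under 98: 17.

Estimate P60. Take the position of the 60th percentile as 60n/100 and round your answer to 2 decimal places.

Cumulative frequencies: 23, 49, 74, 96, 113
n = 113; position = 60n/100 = 67.8.
This falls in the class 68 to under 78: L = 68, F = 49, f = 25, h = 10.
60th percentile ≈ 68 + ((67.8 − 49) / 25) × 10 = 75.5200

75.52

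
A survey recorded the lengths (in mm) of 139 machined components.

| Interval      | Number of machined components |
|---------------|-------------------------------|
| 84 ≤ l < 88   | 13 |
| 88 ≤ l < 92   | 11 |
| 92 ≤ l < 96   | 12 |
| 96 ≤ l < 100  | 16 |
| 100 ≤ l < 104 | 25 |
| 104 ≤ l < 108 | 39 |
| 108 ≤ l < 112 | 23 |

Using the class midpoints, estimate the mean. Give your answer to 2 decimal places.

100.85

Midpoints: 86, 90, 94, 98, 102, 106, 110
Σfm = 13×86 + 11×90 + 12×94 + 16×98 + 25×102 + 39×106 + 23×110 = 14018
n = Σf = 139
Mean = 14018 / 139 = 100.8489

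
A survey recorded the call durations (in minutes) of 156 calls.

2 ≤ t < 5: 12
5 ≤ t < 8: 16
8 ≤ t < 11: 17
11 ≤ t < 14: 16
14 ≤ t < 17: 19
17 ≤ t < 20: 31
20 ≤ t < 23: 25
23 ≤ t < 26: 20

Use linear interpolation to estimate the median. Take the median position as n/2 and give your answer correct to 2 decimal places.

16.68

Cumulative frequencies: 12, 28, 45, 61, 80, 111, 136, 156
n = 156; position = n/2 = 78.
This falls in the class 14 ≤ t < 17: L = 14, F = 61, f = 19, h = 3.
Median ≈ 14 + ((78 − 61) / 19) × 3 = 16.6842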